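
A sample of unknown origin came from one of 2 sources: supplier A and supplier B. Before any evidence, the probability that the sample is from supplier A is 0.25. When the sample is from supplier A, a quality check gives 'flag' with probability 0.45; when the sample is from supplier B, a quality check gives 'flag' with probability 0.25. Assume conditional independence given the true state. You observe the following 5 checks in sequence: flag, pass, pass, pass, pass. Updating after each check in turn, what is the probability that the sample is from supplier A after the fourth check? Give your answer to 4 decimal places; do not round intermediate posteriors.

Each posterior becomes the prior for the next update.
After 'flag': P(supplier A) = 0.45·0.2500 / (0.45·0.2500 + 0.25·0.7500) ≈ 0.3750
After 'pass': P(supplier A) = 0.55·0.3750 / (0.55·0.3750 + 0.75·0.6250) ≈ 0.3056
After 'pass': P(supplier A) = 0.55·0.3056 / (0.55·0.3056 + 0.75·0.6944) ≈ 0.2440
After 'pass': P(supplier A) = 0.55·0.2440 / (0.55·0.2440 + 0.75·0.7560) ≈ 0.1913

0.1913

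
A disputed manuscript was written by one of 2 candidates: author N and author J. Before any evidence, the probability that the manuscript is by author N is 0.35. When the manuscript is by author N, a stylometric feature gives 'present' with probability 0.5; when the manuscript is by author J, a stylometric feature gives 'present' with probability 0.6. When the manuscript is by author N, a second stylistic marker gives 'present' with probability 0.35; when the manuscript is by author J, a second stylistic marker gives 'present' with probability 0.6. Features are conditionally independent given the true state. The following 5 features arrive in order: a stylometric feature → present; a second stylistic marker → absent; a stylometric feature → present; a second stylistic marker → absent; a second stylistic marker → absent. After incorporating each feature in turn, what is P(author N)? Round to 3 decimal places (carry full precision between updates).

After a stylometric feature='present': P(author N) = 0.5·0.3500 / (0.5·0.3500 + 0.6·0.6500) ≈ 0.3097
After a second stylistic marker='absent': P(author N) = 0.65·0.3097 / (0.65·0.3097 + 0.4·0.6903) ≈ 0.4217
After a stylometric feature='present': P(author N) = 0.5·0.4217 / (0.5·0.4217 + 0.6·0.5783) ≈ 0.3780
After a second stylistic marker='absent': P(author N) = 0.65·0.3780 / (0.65·0.3780 + 0.4·0.6220) ≈ 0.4968
After a second stylistic marker='absent': P(author N) = 0.65·0.4968 / (0.65·0.4968 + 0.4·0.5032) ≈ 0.6161

0.616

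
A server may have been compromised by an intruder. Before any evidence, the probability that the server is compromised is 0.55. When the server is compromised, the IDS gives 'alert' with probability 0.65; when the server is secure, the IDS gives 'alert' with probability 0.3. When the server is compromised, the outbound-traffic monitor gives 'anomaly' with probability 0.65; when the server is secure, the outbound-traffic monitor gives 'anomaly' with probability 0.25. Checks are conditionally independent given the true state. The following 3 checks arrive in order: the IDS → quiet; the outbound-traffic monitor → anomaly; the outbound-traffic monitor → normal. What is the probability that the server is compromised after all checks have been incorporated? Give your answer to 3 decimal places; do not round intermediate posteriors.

After the IDS='quiet': P(compromised) = 0.35·0.5500 / (0.35·0.5500 + 0.7·0.4500) ≈ 0.3793
After the outbound-traffic monitor='anomaly': P(compromised) = 0.65·0.3793 / (0.65·0.3793 + 0.25·0.6207) ≈ 0.6137
After the outbound-traffic monitor='normal': P(compromised) = 0.35·0.6137 / (0.35·0.6137 + 0.75·0.3863) ≈ 0.4258

0.426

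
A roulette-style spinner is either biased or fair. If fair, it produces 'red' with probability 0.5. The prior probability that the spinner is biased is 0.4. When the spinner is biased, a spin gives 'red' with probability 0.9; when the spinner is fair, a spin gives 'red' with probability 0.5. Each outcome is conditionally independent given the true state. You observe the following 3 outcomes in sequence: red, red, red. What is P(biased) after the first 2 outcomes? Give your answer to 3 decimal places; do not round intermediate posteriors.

After 'red': P(biased) = 0.9·0.4000 / (0.9·0.4000 + 0.5·0.6000) ≈ 0.5455
After 'red': P(biased) = 0.9·0.5455 / (0.9·0.5455 + 0.5·0.4545) ≈ 0.6835

0.684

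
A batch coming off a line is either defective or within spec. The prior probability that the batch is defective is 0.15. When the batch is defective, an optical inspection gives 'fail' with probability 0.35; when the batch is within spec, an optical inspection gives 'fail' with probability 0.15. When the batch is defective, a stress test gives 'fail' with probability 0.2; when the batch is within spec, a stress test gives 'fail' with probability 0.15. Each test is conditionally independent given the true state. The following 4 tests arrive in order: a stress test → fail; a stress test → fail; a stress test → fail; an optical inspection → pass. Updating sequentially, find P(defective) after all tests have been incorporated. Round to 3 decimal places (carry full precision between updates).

After a stress test='fail': P(defective) = 0.2·0.1500 / (0.2·0.1500 + 0.15·0.8500) ≈ 0.1905
After a stress test='fail': P(defective) = 0.2·0.1905 / (0.2·0.1905 + 0.15·0.8095) ≈ 0.2388
After a stress test='fail': P(defective) = 0.2·0.2388 / (0.2·0.2388 + 0.15·0.7612) ≈ 0.2949
After an optical inspection='pass': P(defective) = 0.65·0.2949 / (0.65·0.2949 + 0.85·0.7051) ≈ 0.2424

0.242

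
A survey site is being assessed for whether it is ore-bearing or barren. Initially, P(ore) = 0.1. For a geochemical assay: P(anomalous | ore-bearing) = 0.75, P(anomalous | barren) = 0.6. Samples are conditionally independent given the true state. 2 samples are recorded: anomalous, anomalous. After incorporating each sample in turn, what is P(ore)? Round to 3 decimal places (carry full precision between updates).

0.148

Each posterior becomes the prior for the next update.
After 'anomalous': P(ore) = 0.75·0.1000 / (0.75·0.1000 + 0.6·0.9000) ≈ 0.1220
After 'anomalous': P(ore) = 0.75·0.1220 / (0.75·0.1220 + 0.6·0.8780) ≈ 0.1479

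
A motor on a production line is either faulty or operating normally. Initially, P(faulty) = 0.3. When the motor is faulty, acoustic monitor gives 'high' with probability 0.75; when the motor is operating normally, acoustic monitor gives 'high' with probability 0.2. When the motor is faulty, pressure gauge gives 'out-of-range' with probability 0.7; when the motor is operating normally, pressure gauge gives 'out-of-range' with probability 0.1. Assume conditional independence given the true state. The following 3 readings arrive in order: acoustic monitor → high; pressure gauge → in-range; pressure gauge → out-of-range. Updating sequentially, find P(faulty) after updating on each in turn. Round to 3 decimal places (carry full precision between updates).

0.789

Each posterior becomes the prior for the next update.
After acoustic monitor='high': P(faulty) = 0.75·0.3000 / (0.75·0.3000 + 0.2·0.7000) ≈ 0.6164
After pressure gauge='in-range': P(faulty) = 0.3·0.6164 / (0.3·0.6164 + 0.9·0.3836) ≈ 0.3488
After pressure gauge='out-of-range': P(faulty) = 0.7·0.3488 / (0.7·0.3488 + 0.1·0.6512) ≈ 0.7895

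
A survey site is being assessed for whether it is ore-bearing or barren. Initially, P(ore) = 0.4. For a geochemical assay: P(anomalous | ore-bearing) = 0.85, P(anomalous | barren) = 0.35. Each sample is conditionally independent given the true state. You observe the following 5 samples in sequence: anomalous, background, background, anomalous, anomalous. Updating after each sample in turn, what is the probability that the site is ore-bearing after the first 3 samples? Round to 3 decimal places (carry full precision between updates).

Each posterior becomes the prior for the next update.
After 'anomalous': P(ore) = 0.85·0.4000 / (0.85·0.4000 + 0.35·0.6000) ≈ 0.6182
After 'background': P(ore) = 0.15·0.6182 / (0.15·0.6182 + 0.65·0.3818) ≈ 0.2720
After 'background': P(ore) = 0.15·0.2720 / (0.15·0.2720 + 0.65·0.7280) ≈ 0.0794

0.079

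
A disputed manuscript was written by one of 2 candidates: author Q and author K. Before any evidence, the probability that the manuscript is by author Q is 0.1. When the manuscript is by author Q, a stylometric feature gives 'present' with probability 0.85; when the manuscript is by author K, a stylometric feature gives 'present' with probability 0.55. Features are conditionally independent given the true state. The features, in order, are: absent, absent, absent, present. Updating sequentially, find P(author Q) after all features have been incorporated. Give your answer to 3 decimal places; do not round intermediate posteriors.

0.006

After 'absent': P(author Q) = 0.15·0.1000 / (0.15·0.1000 + 0.45·0.9000) ≈ 0.0357
After 'absent': P(author Q) = 0.15·0.0357 / (0.15·0.0357 + 0.45·0.9643) ≈ 0.0122
After 'absent': P(author Q) = 0.15·0.0122 / (0.15·0.0122 + 0.45·0.9878) ≈ 0.0041
After 'present': P(author Q) = 0.85·0.0041 / (0.85·0.0041 + 0.55·0.9959) ≈ 0.0063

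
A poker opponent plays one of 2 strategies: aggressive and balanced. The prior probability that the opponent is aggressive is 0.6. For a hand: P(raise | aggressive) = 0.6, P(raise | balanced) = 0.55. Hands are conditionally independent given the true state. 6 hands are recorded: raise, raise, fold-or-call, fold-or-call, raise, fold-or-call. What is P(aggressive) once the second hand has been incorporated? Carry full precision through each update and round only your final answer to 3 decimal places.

After 'raise': P(aggressive) = 0.6·0.6000 / (0.6·0.6000 + 0.55·0.4000) ≈ 0.6207
After 'raise': P(aggressive) = 0.6·0.6207 / (0.6·0.6207 + 0.55·0.3793) ≈ 0.6409

0.641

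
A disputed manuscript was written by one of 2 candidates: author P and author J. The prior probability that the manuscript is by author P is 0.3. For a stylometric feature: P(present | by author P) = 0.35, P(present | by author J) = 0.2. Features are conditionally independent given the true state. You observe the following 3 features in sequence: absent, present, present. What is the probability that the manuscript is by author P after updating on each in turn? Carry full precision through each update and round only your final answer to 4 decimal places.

Apply Bayes' rule sequentially, carrying P(author P) forward.
After 'absent': P(author P) = 0.65·0.3000 / (0.65·0.3000 + 0.8·0.7000) ≈ 0.2583
After 'present': P(author P) = 0.35·0.2583 / (0.35·0.2583 + 0.2·0.7417) ≈ 0.3786
After 'present': P(author P) = 0.35·0.3786 / (0.35·0.3786 + 0.2·0.6214) ≈ 0.5161

0.5161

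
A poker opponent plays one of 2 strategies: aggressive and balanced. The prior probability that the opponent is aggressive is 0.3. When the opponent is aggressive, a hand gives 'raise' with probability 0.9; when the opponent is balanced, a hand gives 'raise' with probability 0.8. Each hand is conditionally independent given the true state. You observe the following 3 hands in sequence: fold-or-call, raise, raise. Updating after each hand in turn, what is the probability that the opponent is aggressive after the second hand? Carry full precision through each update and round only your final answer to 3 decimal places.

0.194

After 'fold-or-call': P(aggressive) = 0.1·0.3000 / (0.1·0.3000 + 0.2·0.7000) ≈ 0.1765
After 'raise': P(aggressive) = 0.9·0.1765 / (0.9·0.1765 + 0.8·0.8235) ≈ 0.1942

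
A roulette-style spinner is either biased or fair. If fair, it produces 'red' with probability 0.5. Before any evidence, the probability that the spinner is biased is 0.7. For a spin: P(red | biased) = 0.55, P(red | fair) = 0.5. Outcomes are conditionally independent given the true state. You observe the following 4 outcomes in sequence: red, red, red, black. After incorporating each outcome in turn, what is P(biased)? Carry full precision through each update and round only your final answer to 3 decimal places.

0.737

After 'red': P(biased) = 0.55·0.7000 / (0.55·0.7000 + 0.5·0.3000) ≈ 0.7196
After 'red': P(biased) = 0.55·0.7196 / (0.55·0.7196 + 0.5·0.2804) ≈ 0.7384
After 'red': P(biased) = 0.55·0.7384 / (0.55·0.7384 + 0.5·0.2616) ≈ 0.7564
After 'black': P(biased) = 0.45·0.7564 / (0.45·0.7564 + 0.5·0.2436) ≈ 0.7365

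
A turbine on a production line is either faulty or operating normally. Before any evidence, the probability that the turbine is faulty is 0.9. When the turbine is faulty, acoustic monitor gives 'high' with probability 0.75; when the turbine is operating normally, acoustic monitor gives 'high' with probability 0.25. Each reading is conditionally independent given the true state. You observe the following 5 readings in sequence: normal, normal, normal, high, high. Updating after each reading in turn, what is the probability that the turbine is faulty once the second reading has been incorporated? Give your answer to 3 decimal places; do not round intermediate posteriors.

After 'normal': P(faulty) = 0.25·0.9000 / (0.25·0.9000 + 0.75·0.1000) ≈ 0.7500
After 'normal': P(faulty) = 0.25·0.7500 / (0.25·0.7500 + 0.75·0.2500) ≈ 0.5000

0.500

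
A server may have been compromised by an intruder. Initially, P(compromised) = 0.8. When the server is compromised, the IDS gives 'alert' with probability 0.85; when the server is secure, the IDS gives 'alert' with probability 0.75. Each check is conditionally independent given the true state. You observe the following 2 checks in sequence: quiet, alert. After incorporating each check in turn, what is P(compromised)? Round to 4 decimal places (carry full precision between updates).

After 'quiet': P(compromised) = 0.15·0.8000 / (0.15·0.8000 + 0.25·0.2000) ≈ 0.7059
After 'alert': P(compromised) = 0.85·0.7059 / (0.85·0.7059 + 0.75·0.2941) ≈ 0.7312

0.7312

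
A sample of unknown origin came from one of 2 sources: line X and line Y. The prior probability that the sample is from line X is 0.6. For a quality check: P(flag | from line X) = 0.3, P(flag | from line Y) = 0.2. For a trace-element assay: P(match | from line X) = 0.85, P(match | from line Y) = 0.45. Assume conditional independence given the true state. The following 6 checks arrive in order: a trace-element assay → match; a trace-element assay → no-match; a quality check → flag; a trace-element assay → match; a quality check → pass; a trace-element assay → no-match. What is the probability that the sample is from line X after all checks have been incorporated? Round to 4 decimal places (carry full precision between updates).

Apply Bayes' rule sequentially, carrying P(line X) forward.
After a trace-element assay='match': P(line X) = 0.85·0.6000 / (0.85·0.6000 + 0.45·0.4000) ≈ 0.7391
After a trace-element assay='no-match': P(line X) = 0.15·0.7391 / (0.15·0.7391 + 0.55·0.2609) ≈ 0.4359
After a quality check='flag': P(line X) = 0.3·0.4359 / (0.3·0.4359 + 0.2·0.5641) ≈ 0.5368
After a trace-element assay='match': P(line X) = 0.85·0.5368 / (0.85·0.5368 + 0.45·0.4632) ≈ 0.6865
After a quality check='pass': P(line X) = 0.7·0.6865 / (0.7·0.6865 + 0.8·0.3135) ≈ 0.6570
After a trace-element assay='no-match': P(line X) = 0.15·0.6570 / (0.15·0.6570 + 0.55·0.3430) ≈ 0.3432

0.3432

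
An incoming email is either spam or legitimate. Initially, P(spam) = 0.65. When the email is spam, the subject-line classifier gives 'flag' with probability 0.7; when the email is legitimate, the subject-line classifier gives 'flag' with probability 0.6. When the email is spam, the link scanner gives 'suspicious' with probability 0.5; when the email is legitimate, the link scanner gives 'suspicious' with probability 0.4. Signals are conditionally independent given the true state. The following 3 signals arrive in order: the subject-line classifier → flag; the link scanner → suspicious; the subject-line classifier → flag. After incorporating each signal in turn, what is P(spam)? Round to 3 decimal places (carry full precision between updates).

0.760

Apply Bayes' rule sequentially, carrying P(spam) forward.
After the subject-line classifier='flag': P(spam) = 0.7·0.6500 / (0.7·0.6500 + 0.6·0.3500) ≈ 0.6842
After the link scanner='suspicious': P(spam) = 0.5·0.6842 / (0.5·0.6842 + 0.4·0.3158) ≈ 0.7303
After the subject-line classifier='flag': P(spam) = 0.7·0.7303 / (0.7·0.7303 + 0.6·0.2697) ≈ 0.7596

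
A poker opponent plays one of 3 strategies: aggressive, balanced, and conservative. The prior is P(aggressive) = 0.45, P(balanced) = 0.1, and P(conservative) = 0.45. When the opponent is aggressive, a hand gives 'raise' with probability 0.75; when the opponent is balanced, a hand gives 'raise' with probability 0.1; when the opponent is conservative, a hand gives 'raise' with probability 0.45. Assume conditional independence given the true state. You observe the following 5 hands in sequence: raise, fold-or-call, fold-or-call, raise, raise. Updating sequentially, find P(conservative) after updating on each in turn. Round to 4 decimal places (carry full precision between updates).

0.5094

Each posterior becomes the prior for the next update.
After 'raise': normaliser = 0.75·0.4500 + 0.1·0.1000 + 0.45·0.4500; P(aggressive) ≈ 0.6136, P(balanced) ≈ 0.0182, P(conservative) ≈ 0.3682
After 'fold-or-call': normaliser = 0.25·0.6136 + 0.9·0.0182 + 0.55·0.3682; P(aggressive) ≈ 0.4121, P(balanced) ≈ 0.0440, P(conservative) ≈ 0.5440
After 'fold-or-call': normaliser = 0.25·0.4121 + 0.9·0.0440 + 0.55·0.5440; P(aggressive) ≈ 0.2332, P(balanced) ≈ 0.0896, P(conservative) ≈ 0.6772
After 'raise': normaliser = 0.75·0.2332 + 0.1·0.0896 + 0.45·0.6772; P(aggressive) ≈ 0.3580, P(balanced) ≈ 0.0183, P(conservative) ≈ 0.6237
After 'raise': normaliser = 0.75·0.3580 + 0.1·0.0183 + 0.45·0.6237; P(aggressive) ≈ 0.4873, P(balanced) ≈ 0.0033, P(conservative) ≈ 0.5094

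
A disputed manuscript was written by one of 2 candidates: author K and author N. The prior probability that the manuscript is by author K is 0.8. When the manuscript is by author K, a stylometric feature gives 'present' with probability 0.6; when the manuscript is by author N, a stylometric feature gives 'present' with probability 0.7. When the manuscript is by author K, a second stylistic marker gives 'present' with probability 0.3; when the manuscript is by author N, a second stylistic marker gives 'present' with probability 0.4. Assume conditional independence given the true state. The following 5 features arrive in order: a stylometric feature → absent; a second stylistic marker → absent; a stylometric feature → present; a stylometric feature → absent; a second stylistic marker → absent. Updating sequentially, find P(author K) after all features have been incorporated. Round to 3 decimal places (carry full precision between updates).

0.892

After a stylometric feature='absent': P(author K) = 0.4·0.8000 / (0.4·0.8000 + 0.3·0.2000) ≈ 0.8421
After a second stylistic marker='absent': P(author K) = 0.7·0.8421 / (0.7·0.8421 + 0.6·0.1579) ≈ 0.8615
After a stylometric feature='present': P(author K) = 0.6·0.8615 / (0.6·0.8615 + 0.7·0.1385) ≈ 0.8421
After a stylometric feature='absent': P(author K) = 0.4·0.8421 / (0.4·0.8421 + 0.3·0.1579) ≈ 0.8767
After a second stylistic marker='absent': P(author K) = 0.7·0.8767 / (0.7·0.8767 + 0.6·0.1233) ≈ 0.8924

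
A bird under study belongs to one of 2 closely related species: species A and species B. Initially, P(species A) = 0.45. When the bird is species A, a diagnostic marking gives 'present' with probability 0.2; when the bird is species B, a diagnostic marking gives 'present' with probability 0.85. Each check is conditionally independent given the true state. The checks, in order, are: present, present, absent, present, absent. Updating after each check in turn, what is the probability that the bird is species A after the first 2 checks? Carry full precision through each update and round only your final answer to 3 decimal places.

After 'present': P(species A) = 0.2·0.4500 / (0.2·0.4500 + 0.85·0.5500) ≈ 0.1614
After 'present': P(species A) = 0.2·0.1614 / (0.2·0.1614 + 0.85·0.8386) ≈ 0.0433

0.043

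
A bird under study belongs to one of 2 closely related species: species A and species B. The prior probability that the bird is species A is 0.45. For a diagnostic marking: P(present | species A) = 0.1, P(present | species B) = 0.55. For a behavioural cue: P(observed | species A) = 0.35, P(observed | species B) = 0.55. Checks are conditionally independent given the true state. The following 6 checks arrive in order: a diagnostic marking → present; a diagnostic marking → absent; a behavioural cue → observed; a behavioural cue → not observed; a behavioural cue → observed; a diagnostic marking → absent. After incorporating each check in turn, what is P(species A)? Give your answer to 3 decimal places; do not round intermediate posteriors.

0.258

After a diagnostic marking='present': P(species A) = 0.1·0.4500 / (0.1·0.4500 + 0.55·0.5500) ≈ 0.1295
After a diagnostic marking='absent': P(species A) = 0.9·0.1295 / (0.9·0.1295 + 0.45·0.8705) ≈ 0.2293
After a behavioural cue='observed': P(species A) = 0.35·0.2293 / (0.35·0.2293 + 0.55·0.7707) ≈ 0.1592
After a behavioural cue='not observed': P(species A) = 0.65·0.1592 / (0.65·0.1592 + 0.45·0.8408) ≈ 0.2147
After a behavioural cue='observed': P(species A) = 0.35·0.2147 / (0.35·0.2147 + 0.55·0.7853) ≈ 0.1482
After a diagnostic marking='absent': P(species A) = 0.9·0.1482 / (0.9·0.1482 + 0.45·0.8518) ≈ 0.2582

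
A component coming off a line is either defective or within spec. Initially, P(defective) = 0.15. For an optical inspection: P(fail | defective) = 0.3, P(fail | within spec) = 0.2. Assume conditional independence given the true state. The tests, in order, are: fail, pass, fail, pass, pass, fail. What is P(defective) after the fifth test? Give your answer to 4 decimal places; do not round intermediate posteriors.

0.2101

Apply Bayes' rule sequentially, carrying P(defective) forward.
After 'fail': P(defective) = 0.3·0.1500 / (0.3·0.1500 + 0.2·0.8500) ≈ 0.2093
After 'pass': P(defective) = 0.7·0.2093 / (0.7·0.2093 + 0.8·0.7907) ≈ 0.1881
After 'fail': P(defective) = 0.3·0.1881 / (0.3·0.1881 + 0.2·0.8119) ≈ 0.2578
After 'pass': P(defective) = 0.7·0.2578 / (0.7·0.2578 + 0.8·0.7422) ≈ 0.2331
After 'pass': P(defective) = 0.7·0.2331 / (0.7·0.2331 + 0.8·0.7669) ≈ 0.2101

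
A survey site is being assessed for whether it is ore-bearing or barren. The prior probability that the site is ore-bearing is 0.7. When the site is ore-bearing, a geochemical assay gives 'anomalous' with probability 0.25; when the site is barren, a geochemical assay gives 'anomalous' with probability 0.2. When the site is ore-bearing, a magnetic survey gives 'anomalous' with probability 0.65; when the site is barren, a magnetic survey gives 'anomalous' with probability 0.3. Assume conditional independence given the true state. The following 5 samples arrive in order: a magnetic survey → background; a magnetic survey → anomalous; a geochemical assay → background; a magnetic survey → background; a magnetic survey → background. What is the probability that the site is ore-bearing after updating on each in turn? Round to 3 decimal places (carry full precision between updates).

0.372

After a magnetic survey='background': P(ore) = 0.35·0.7000 / (0.35·0.7000 + 0.7·0.3000) ≈ 0.5385
After a magnetic survey='anomalous': P(ore) = 0.65·0.5385 / (0.65·0.5385 + 0.3·0.4615) ≈ 0.7165
After a geochemical assay='background': P(ore) = 0.75·0.7165 / (0.75·0.7165 + 0.8·0.2835) ≈ 0.7032
After a magnetic survey='background': P(ore) = 0.35·0.7032 / (0.35·0.7032 + 0.7·0.2968) ≈ 0.5423
After a magnetic survey='background': P(ore) = 0.35·0.5423 / (0.35·0.5423 + 0.7·0.4577) ≈ 0.3720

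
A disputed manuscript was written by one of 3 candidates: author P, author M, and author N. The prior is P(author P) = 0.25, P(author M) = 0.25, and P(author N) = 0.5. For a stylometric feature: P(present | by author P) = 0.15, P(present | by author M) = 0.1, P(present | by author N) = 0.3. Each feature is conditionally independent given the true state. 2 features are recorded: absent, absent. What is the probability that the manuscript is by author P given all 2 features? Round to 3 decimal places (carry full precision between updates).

Each posterior becomes the prior for the next update.
After 'absent': normaliser = 0.85·0.2500 + 0.9·0.2500 + 0.7·0.5000; P(author P) ≈ 0.2698, P(author M) ≈ 0.2857, P(author N) ≈ 0.4444
After 'absent': normaliser = 0.85·0.2698 + 0.9·0.2857 + 0.7·0.4444; P(author P) ≈ 0.2876, P(author M) ≈ 0.3224, P(author N) ≈ 0.3900

0.288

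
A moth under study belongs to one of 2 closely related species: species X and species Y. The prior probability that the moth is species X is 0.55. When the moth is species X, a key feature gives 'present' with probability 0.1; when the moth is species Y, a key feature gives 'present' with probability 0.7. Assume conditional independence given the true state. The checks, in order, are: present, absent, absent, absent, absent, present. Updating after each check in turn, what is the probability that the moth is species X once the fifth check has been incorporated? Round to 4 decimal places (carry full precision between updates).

After 'present': P(species X) = 0.1·0.5500 / (0.1·0.5500 + 0.7·0.4500) ≈ 0.1486
After 'absent': P(species X) = 0.9·0.1486 / (0.9·0.1486 + 0.3·0.8514) ≈ 0.3438
After 'absent': P(species X) = 0.9·0.3438 / (0.9·0.3438 + 0.3·0.6562) ≈ 0.6111
After 'absent': P(species X) = 0.9·0.6111 / (0.9·0.6111 + 0.3·0.3889) ≈ 0.8250
After 'absent': P(species X) = 0.9·0.8250 / (0.9·0.8250 + 0.3·0.1750) ≈ 0.9340

0.9340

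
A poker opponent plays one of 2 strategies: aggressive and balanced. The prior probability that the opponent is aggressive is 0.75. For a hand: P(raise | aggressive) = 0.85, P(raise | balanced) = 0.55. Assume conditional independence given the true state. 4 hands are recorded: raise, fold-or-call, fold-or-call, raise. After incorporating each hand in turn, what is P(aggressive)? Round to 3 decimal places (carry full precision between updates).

After 'raise': P(aggressive) = 0.85·0.7500 / (0.85·0.7500 + 0.55·0.2500) ≈ 0.8226
After 'fold-or-call': P(aggressive) = 0.15·0.8226 / (0.15·0.8226 + 0.45·0.1774) ≈ 0.6071
After 'fold-or-call': P(aggressive) = 0.15·0.6071 / (0.15·0.6071 + 0.45·0.3929) ≈ 0.3400
After 'raise': P(aggressive) = 0.85·0.3400 / (0.85·0.3400 + 0.55·0.6600) ≈ 0.4433

0.443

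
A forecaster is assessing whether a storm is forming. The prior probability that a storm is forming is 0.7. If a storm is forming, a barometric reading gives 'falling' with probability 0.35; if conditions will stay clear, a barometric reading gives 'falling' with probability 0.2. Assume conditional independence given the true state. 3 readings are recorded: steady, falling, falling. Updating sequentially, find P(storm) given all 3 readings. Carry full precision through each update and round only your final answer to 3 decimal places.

Each posterior becomes the prior for the next update.
After 'steady': P(storm) = 0.65·0.7000 / (0.65·0.7000 + 0.8·0.3000) ≈ 0.6547
After 'falling': P(storm) = 0.35·0.6547 / (0.35·0.6547 + 0.2·0.3453) ≈ 0.7684
After 'falling': P(storm) = 0.35·0.7684 / (0.35·0.7684 + 0.2·0.2316) ≈ 0.8531

0.853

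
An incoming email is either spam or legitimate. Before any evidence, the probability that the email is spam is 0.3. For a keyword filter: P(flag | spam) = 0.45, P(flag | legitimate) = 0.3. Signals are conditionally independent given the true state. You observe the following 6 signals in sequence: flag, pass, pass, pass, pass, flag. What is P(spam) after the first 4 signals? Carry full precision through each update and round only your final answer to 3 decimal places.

0.238

After 'flag': P(spam) = 0.45·0.3000 / (0.45·0.3000 + 0.3·0.7000) ≈ 0.3913
After 'pass': P(spam) = 0.55·0.3913 / (0.55·0.3913 + 0.7·0.6087) ≈ 0.3356
After 'pass': P(spam) = 0.55·0.3356 / (0.55·0.3356 + 0.7·0.6644) ≈ 0.2841
After 'pass': P(spam) = 0.55·0.2841 / (0.55·0.2841 + 0.7·0.7159) ≈ 0.2377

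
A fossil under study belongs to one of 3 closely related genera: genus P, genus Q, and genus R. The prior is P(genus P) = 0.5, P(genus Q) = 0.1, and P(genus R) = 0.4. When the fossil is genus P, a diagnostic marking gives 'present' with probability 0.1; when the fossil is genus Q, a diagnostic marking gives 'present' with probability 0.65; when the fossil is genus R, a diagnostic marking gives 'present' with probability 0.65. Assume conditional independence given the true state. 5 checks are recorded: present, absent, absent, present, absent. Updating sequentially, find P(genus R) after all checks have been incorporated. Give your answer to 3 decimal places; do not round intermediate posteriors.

0.570

After 'present': normaliser = 0.1·0.5000 + 0.65·0.1000 + 0.65·0.4000; P(genus P) ≈ 0.1333, P(genus Q) ≈ 0.1733, P(genus R) ≈ 0.6933
After 'absent': normaliser = 0.9·0.1333 + 0.35·0.1733 + 0.35·0.6933; P(genus P) ≈ 0.2835, P(genus Q) ≈ 0.1433, P(genus R) ≈ 0.5732
After 'absent': normaliser = 0.9·0.2835 + 0.35·0.1433 + 0.35·0.5732; P(genus P) ≈ 0.5043, P(genus Q) ≈ 0.0991, P(genus R) ≈ 0.3966
After 'present': normaliser = 0.1·0.5043 + 0.65·0.0991 + 0.65·0.3966; P(genus P) ≈ 0.1353, P(genus Q) ≈ 0.1729, P(genus R) ≈ 0.6917
After 'absent': normaliser = 0.9·0.1353 + 0.35·0.1729 + 0.35·0.6917; P(genus P) ≈ 0.2870, P(genus Q) ≈ 0.1426, P(genus R) ≈ 0.5704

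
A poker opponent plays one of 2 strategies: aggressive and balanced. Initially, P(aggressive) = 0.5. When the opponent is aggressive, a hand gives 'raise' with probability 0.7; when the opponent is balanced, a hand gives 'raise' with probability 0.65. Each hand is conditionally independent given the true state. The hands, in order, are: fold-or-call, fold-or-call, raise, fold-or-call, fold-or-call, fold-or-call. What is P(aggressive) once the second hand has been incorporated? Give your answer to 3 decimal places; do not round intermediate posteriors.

0.424

After 'fold-or-call': P(aggressive) = 0.3·0.5000 / (0.3·0.5000 + 0.35·0.5000) ≈ 0.4615
After 'fold-or-call': P(aggressive) = 0.3·0.4615 / (0.3·0.4615 + 0.35·0.5385) ≈ 0.4235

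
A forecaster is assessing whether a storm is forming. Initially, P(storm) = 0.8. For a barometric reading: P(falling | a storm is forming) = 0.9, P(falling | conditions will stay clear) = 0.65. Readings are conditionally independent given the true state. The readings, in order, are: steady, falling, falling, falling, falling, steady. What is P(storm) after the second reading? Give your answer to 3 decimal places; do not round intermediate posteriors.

After 'steady': P(storm) = 0.1·0.8000 / (0.1·0.8000 + 0.35·0.2000) ≈ 0.5333
After 'falling': P(storm) = 0.9·0.5333 / (0.9·0.5333 + 0.65·0.4667) ≈ 0.6128

0.613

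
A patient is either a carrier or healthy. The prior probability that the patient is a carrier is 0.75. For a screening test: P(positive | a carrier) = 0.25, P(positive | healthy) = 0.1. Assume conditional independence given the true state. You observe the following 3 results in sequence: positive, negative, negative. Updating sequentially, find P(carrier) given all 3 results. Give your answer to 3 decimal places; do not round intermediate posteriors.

0.839

Apply Bayes' rule sequentially, carrying P(carrier) forward.
After 'positive': P(carrier) = 0.25·0.7500 / (0.25·0.7500 + 0.1·0.2500) ≈ 0.8824
After 'negative': P(carrier) = 0.75·0.8824 / (0.75·0.8824 + 0.9·0.1176) ≈ 0.8621
After 'negative': P(carrier) = 0.75·0.8621 / (0.75·0.8621 + 0.9·0.1379) ≈ 0.8389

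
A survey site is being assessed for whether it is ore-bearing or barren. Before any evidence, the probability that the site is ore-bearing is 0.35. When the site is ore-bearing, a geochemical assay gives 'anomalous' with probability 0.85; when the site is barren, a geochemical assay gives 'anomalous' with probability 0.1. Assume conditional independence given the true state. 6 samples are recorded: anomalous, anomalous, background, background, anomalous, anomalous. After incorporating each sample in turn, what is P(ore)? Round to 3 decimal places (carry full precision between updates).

After 'anomalous': P(ore) = 0.85·0.3500 / (0.85·0.3500 + 0.1·0.6500) ≈ 0.8207
After 'anomalous': P(ore) = 0.85·0.8207 / (0.85·0.8207 + 0.1·0.1793) ≈ 0.9749
After 'background': P(ore) = 0.15·0.9749 / (0.15·0.9749 + 0.9·0.0251) ≈ 0.8664
After 'background': P(ore) = 0.15·0.8664 / (0.15·0.8664 + 0.9·0.1336) ≈ 0.5194
After 'anomalous': P(ore) = 0.85·0.5194 / (0.85·0.5194 + 0.1·0.4806) ≈ 0.9018
After 'anomalous': P(ore) = 0.85·0.9018 / (0.85·0.9018 + 0.1·0.0982) ≈ 0.9874

0.987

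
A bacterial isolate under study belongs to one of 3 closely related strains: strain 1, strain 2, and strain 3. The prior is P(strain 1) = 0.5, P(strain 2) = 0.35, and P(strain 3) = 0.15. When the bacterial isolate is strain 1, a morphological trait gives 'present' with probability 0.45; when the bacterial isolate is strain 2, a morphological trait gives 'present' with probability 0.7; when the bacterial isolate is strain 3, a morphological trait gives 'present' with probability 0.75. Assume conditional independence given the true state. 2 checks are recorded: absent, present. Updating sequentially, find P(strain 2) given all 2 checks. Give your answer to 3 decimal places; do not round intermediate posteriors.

After 'absent': normaliser = 0.55·0.5000 + 0.3·0.3500 + 0.25·0.1500; P(strain 1) ≈ 0.6587, P(strain 2) ≈ 0.2515, P(strain 3) ≈ 0.0898
After 'present': normaliser = 0.45·0.6587 + 0.7·0.2515 + 0.75·0.0898; P(strain 1) ≈ 0.5491, P(strain 2) ≈ 0.3261, P(strain 3) ≈ 0.1248

0.326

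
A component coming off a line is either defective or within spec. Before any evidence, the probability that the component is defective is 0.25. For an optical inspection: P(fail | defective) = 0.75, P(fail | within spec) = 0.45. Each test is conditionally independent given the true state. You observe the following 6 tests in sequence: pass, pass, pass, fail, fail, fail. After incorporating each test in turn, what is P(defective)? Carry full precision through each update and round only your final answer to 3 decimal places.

After 'pass': P(defective) = 0.25·0.2500 / (0.25·0.2500 + 0.55·0.7500) ≈ 0.1316
After 'pass': P(defective) = 0.25·0.1316 / (0.25·0.1316 + 0.55·0.8684) ≈ 0.0644
After 'pass': P(defective) = 0.25·0.0644 / (0.25·0.0644 + 0.55·0.9356) ≈ 0.0304
After 'fail': P(defective) = 0.75·0.0304 / (0.75·0.0304 + 0.45·0.9696) ≈ 0.0496
After 'fail': P(defective) = 0.75·0.0496 / (0.75·0.0496 + 0.45·0.9504) ≈ 0.0800
After 'fail': P(defective) = 0.75·0.0800 / (0.75·0.0800 + 0.45·0.9200) ≈ 0.1266

0.127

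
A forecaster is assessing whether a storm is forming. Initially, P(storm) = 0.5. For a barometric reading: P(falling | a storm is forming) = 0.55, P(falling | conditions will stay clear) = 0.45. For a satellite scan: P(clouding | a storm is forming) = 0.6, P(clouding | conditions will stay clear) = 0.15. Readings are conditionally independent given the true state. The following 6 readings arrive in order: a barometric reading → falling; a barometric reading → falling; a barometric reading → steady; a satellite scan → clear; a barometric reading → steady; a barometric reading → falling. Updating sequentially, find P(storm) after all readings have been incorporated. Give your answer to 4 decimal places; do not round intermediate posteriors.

Apply Bayes' rule sequentially, carrying P(storm) forward.
After a barometric reading='falling': P(storm) = 0.55·0.5000 / (0.55·0.5000 + 0.45·0.5000) ≈ 0.5500
After a barometric reading='falling': P(storm) = 0.55·0.5500 / (0.55·0.5500 + 0.45·0.4500) ≈ 0.5990
After a barometric reading='steady': P(storm) = 0.45·0.5990 / (0.45·0.5990 + 0.55·0.4010) ≈ 0.5500
After a satellite scan='clear': P(storm) = 0.4·0.5500 / (0.4·0.5500 + 0.85·0.4500) ≈ 0.3651
After a barometric reading='steady': P(storm) = 0.45·0.3651 / (0.45·0.3651 + 0.55·0.6349) ≈ 0.3200
After a barometric reading='falling': P(storm) = 0.55·0.3200 / (0.55·0.3200 + 0.45·0.6800) ≈ 0.3651

0.3651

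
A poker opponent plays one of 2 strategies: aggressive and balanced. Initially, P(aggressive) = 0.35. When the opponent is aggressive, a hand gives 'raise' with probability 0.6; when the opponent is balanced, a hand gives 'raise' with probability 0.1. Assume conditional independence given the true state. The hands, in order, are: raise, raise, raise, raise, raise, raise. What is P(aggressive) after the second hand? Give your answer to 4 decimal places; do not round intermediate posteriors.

0.9509

After 'raise': P(aggressive) = 0.6·0.3500 / (0.6·0.3500 + 0.1·0.6500) ≈ 0.7636
After 'raise': P(aggressive) = 0.6·0.7636 / (0.6·0.7636 + 0.1·0.2364) ≈ 0.9509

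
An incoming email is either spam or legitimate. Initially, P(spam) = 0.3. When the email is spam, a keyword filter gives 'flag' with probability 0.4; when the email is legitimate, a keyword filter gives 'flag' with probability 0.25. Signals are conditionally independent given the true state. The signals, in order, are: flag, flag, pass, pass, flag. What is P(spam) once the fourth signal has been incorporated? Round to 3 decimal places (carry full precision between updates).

After 'flag': P(spam) = 0.4·0.3000 / (0.4·0.3000 + 0.25·0.7000) ≈ 0.4068
After 'flag': P(spam) = 0.4·0.4068 / (0.4·0.4068 + 0.25·0.5932) ≈ 0.5232
After 'pass': P(spam) = 0.6·0.5232 / (0.6·0.5232 + 0.75·0.4768) ≈ 0.4674
After 'pass': P(spam) = 0.6·0.4674 / (0.6·0.4674 + 0.75·0.5326) ≈ 0.4125

0.413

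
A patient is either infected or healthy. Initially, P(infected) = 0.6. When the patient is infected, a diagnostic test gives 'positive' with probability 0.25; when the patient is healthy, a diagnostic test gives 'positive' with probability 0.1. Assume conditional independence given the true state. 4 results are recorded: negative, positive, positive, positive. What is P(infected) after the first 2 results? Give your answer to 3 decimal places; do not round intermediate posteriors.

Each posterior becomes the prior for the next update.
After 'negative': P(infected) = 0.75·0.6000 / (0.75·0.6000 + 0.9·0.4000) ≈ 0.5556
After 'positive': P(infected) = 0.25·0.5556 / (0.25·0.5556 + 0.1·0.4444) ≈ 0.7576

0.758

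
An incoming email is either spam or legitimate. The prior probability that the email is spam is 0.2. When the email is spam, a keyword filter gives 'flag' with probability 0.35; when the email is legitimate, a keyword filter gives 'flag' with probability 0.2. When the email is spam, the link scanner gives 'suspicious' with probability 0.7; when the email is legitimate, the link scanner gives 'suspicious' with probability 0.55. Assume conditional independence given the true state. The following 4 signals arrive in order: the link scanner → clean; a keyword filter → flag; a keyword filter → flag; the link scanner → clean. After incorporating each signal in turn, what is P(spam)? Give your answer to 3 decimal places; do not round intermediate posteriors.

0.254

After the link scanner='clean': P(spam) = 0.3·0.2000 / (0.3·0.2000 + 0.45·0.8000) ≈ 0.1429
After a keyword filter='flag': P(spam) = 0.35·0.1429 / (0.35·0.1429 + 0.2·0.8571) ≈ 0.2258
After a keyword filter='flag': P(spam) = 0.35·0.2258 / (0.35·0.2258 + 0.2·0.7742) ≈ 0.3379
After the link scanner='clean': P(spam) = 0.3·0.3379 / (0.3·0.3379 + 0.45·0.6621) ≈ 0.2539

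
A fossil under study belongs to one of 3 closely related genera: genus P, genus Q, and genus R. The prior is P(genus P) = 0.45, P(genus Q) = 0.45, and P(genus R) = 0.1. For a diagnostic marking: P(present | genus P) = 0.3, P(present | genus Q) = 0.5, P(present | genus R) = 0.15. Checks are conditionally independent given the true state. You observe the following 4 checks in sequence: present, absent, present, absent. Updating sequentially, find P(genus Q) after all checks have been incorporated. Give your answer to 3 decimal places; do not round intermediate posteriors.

0.567

Each posterior becomes the prior for the next update.
After 'present': normaliser = 0.3·0.4500 + 0.5·0.4500 + 0.15·0.1000; P(genus P) ≈ 0.3600, P(genus Q) ≈ 0.6000, P(genus R) ≈ 0.0400
After 'absent': normaliser = 0.7·0.3600 + 0.5·0.6000 + 0.85·0.0400; P(genus P) ≈ 0.4300, P(genus Q) ≈ 0.5119, P(genus R) ≈ 0.0580
After 'present': normaliser = 0.3·0.4300 + 0.5·0.5119 + 0.15·0.0580; P(genus P) ≈ 0.3277, P(genus Q) ≈ 0.6502, P(genus R) ≈ 0.0221
After 'absent': normaliser = 0.7·0.3277 + 0.5·0.6502 + 0.85·0.0221; P(genus P) ≈ 0.4001, P(genus Q) ≈ 0.5671, P(genus R) ≈ 0.0328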